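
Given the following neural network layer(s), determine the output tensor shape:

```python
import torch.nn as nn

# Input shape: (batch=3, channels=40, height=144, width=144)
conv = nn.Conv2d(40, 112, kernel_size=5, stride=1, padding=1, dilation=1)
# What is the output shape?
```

Input: (3, 40, 144, 144) -> Output: (3, 112, 142, 142)

Answer: (3, 112, 142, 142)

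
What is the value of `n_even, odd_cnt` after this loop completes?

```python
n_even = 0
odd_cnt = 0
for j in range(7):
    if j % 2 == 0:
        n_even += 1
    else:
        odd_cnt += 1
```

Count evens and odds in range(7)
`n_even, odd_cnt` takes the values: (0, 0) → (1, 0) → (1, 1) → (2, 1) → (2, 2) → (3, 2) → (3, 3) → (4, 3)

Answer: 4, 3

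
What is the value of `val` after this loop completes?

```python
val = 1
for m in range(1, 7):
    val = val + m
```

Start at 1, add 1 through 6
`val` takes the values: 1 → 2 → 4 → 7 → 11 → 16 → 22

Answer: 22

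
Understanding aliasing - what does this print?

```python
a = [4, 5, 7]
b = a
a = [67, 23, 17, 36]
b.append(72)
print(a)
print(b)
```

Key concept: rebinding vs mutation: a is rebound to a new list, b still points at the original.
Step by step:
`a = [4, 5, 7]` → a = [4, 5, 7]
`b = a` → b = [4, 5, 7] (same object as a)
`a = [67, 23, 17, 36]` → a = [67, 23, 17, 36]
`b.append(72)` → b = [4, 5, 7, 72]
`print(a)` → prints [67, 23, 17, 36]
`print(b)` → prints [4, 5, 7, 72]

Answer:
[67, 23, 17, 36]
[4, 5, 7, 72]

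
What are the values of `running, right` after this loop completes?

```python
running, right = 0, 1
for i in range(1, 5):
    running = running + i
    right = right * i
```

Sum and factorial of 1 to 4
`running, right` takes the values: (0, 1) → (1, 1) → (3, 1) → (3, 2) → (6, 2) → (6, 6) → (10, 6) → (10, 24)

Answer: 10, 24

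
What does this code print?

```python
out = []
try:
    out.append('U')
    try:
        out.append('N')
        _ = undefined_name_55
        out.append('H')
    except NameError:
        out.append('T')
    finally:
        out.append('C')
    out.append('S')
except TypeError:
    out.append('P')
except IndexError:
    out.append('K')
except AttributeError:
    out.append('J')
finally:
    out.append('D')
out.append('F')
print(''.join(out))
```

Execution trace: 'U' (try body) → 'N' (inner try body) → 'T' (inner except NameError) → 'C' (inner finally) → 'S' (try body, no exception) → 'D' (finally) → 'F' (after the try/except). Output: UNTCSDF

Answer: UNTCSDF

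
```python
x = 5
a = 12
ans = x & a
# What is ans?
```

Trace:
`x = 5` → x = 5
`a = 12` → a = 12
`ans = x & a` → ans = 4
So ans = 4

Answer: 4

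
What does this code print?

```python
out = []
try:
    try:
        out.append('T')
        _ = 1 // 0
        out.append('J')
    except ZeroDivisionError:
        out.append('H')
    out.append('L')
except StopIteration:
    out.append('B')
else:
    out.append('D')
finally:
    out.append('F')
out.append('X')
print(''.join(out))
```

Execution trace: 'T' (inner try body) → 'H' (inner except ZeroDivisionError) → 'L' (try body, no exception) → 'D' (else) → 'F' (finally) → 'X' (after the try/except). Output: THLDFX

Answer: THLDFX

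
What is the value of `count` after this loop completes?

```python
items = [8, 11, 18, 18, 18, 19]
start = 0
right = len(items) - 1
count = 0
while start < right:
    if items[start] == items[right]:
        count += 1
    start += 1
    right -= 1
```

Count matching pairs from ends
`count` takes the values: 0 → 1

Answer: 1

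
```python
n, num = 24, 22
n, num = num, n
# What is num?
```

Trace:
`n, num = 24, 22` → n = 24; num = 22
`n, num = num, n` → n = 22; num = 24
So num = 24

Answer: 24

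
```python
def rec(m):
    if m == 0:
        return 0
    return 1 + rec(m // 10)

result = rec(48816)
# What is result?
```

Count of digits of 48816: 5

Answer: 5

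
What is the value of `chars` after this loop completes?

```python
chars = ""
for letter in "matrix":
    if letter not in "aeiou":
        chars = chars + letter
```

Remove vowels from 'matrix'
`chars` takes the values: "" → "m" → "mt" → "mtr" → "mtrx"

Answer: "mtrx"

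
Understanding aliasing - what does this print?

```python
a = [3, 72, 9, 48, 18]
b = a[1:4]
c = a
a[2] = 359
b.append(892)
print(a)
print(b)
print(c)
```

Key concept: slice vs alias.
Step by step:
`a = [3, 72, 9, 48, 18]` → a = [3, 72, 9, 48, 18]
`b = a[1:4]` → b = [72, 9, 48]
`c = a` → c = [3, 72, 9, 48, 18] (same object as a)
`a[2] = 359` → a = [3, 72, 359, 48, 18] (same object as c); c = [3, 72, 359, 48, 18] (same object as a)
`b.append(892)` → b = [72, 9, 48, 892]
`print(a)` → prints [3, 72, 359, 48, 18]
`print(b)` → prints [72, 9, 48, 892]
`print(c)` → prints [3, 72, 359, 48, 18]

Answer:
[3, 72, 359, 48, 18]
[72, 9, 48, 892]
[3, 72, 359, 48, 18]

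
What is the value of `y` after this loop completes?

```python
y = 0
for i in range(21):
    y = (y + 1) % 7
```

Increment mod 7, 21 times = 0
`y` takes the values: 0 → 1 → 2 → 3 → 4 → 5 → 6 → 0 → 1 → 2 → 3 → 4 → 5 → 6 → 0 → 1 → 2 → 3 → 4 → 5 → 6 → 0

Answer: 0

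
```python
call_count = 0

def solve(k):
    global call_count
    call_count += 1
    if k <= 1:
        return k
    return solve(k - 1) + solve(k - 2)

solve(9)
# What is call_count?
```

Calls(k) = 1 + Calls(k-1) + Calls(k-2); Calls(0)=Calls(1)=1. For k=9 this gives 109.

Answer: 109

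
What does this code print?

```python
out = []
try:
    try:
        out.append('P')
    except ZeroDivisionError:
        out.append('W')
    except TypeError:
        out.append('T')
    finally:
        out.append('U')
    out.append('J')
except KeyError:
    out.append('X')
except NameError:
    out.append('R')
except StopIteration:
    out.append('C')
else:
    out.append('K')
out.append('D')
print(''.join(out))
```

Execution trace: 'P' (inner try body, no exception) → 'U' (inner finally) → 'J' (try body, no exception) → 'K' (else) → 'D' (after the try/except). Output: PUJKD

Answer: PUJKD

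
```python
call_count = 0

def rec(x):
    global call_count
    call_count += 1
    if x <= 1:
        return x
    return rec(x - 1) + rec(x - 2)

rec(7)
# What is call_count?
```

Calls(x) = 1 + Calls(x-1) + Calls(x-2); Calls(0)=Calls(1)=1. For x=7 this gives 41.

Answer: 41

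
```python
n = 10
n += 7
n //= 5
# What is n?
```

Trace:
`n = 10` → n = 10
`n += 7` → n = 17
`n //= 5` → n = 3
So n = 3

Answer: 3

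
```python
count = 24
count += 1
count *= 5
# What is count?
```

Trace:
`count = 24` → count = 24
`count += 1` → count = 25
`count *= 5` → count = 125
So count = 125

Answer: 125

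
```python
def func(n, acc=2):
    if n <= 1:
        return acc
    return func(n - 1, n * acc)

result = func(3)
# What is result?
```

Accumulator trace (n, acc): (3, 2) -> (2, 6) -> (1, 12) -> return 12

Answer: 12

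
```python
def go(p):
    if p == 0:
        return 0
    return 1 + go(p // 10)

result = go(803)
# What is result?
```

Count of digits of 803: 3

Answer: 3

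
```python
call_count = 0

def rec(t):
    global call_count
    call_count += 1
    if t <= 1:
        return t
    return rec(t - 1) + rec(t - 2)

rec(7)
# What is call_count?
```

Calls(t) = 1 + Calls(t-1) + Calls(t-2); Calls(0)=Calls(1)=1. For t=7 this gives 41.

Answer: 41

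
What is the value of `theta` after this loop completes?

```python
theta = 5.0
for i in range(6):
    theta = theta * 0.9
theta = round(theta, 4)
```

Exponential decay: 5.0 * 0.9^6
`theta` takes the values: 5.0 → 4.5 → 4.05 → 3.645 → 3.2805 → 2.95245 → 2.657205 → 2.6572

Answer: 2.6572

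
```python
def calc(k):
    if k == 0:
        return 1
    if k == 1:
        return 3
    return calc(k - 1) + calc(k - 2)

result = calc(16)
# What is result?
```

Build up from base cases: calc(0)=1, calc(1)=3, calc(2)=4, calc(3)=7, calc(4)=11, calc(5)=18, calc(6)=29, ..., calc(16)=3571

Answer: 3571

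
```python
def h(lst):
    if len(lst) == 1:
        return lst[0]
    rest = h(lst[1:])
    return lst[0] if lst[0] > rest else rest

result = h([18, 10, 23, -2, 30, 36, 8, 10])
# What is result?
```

Recursive max over [18, 10, 23, -2, 30, 36, 8, 10] = 36

Answer: 36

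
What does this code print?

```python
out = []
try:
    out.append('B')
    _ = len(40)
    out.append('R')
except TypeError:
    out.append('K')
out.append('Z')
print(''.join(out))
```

Execution trace: 'B' (try body) → 'K' (except TypeError) → 'Z' (after the try/except). Output: BKZ

Answer: BKZ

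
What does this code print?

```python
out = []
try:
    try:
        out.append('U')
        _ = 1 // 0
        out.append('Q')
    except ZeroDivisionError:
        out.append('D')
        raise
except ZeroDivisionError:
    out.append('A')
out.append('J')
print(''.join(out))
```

Execution trace: 'U' (inner try body) → 'D' (inner except ZeroDivisionError) → 'A' (outer except ZeroDivisionError) → 'J' (after the try/except). Output: UDAJ

Answer: UDAJ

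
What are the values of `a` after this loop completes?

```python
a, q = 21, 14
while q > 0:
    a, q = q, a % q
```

GCD of 21 and 14
`a` takes the values: 21 → 14 → 7

Answer: 7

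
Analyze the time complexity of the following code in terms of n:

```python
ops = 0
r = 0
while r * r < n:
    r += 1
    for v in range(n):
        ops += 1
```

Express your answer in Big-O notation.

Each loop level contributes: √n × n. Multiplying the contributions gives O(n√n).

Answer: O(n√n)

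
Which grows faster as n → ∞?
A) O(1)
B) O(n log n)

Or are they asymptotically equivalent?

O(1) vs O(n log n): Higher order terms dominate.

Answer: B) O(n log n) grows faster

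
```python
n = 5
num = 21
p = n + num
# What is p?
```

Trace:
`n = 5` → n = 5
`num = 21` → num = 21
`p = n + num` → p = 26
So p = 26

Answer: 26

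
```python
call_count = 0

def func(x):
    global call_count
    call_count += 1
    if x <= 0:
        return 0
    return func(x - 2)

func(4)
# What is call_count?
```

Linear recursion stepping by 2: 3 calls from x=4 down to ≤0.

Answer: 3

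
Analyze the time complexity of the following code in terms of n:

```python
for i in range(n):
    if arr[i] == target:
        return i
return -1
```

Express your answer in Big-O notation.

This is Linear search in an array. Time complexity: O(n).

Answer: O(n)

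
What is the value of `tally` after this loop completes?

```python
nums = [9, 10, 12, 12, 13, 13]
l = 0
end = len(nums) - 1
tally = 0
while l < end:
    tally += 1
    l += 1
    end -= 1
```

Iterations until pointers meet (list length 6)
`tally` takes the values: 0 → 1 → 2 → 3

Answer: 3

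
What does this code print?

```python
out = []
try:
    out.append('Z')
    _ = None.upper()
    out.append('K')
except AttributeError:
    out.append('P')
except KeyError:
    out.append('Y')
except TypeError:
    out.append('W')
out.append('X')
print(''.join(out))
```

Execution trace: 'Z' (try body) → 'P' (except AttributeError) → 'X' (after the try/except). Output: ZPX

Answer: ZPX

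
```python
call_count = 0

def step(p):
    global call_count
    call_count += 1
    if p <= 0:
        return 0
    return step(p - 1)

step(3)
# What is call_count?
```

Linear recursion stepping by 1: 4 calls from p=3 down to ≤0.

Answer: 4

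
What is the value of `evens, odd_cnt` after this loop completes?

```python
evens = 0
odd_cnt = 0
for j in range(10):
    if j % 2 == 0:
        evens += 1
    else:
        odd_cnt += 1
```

Count evens and odds in range(10)
`evens, odd_cnt` takes the values: (0, 0) → (1, 0) → (1, 1) → (2, 1) → (2, 2) → (3, 2) → (3, 3) → (4, 3) → (4, 4) → (5, 4) → (5, 5)

Answer: 5, 5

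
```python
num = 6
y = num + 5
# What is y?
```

Trace:
`num = 6` → num = 6
`y = num + 5` → y = 11
So y = 11

Answer: 11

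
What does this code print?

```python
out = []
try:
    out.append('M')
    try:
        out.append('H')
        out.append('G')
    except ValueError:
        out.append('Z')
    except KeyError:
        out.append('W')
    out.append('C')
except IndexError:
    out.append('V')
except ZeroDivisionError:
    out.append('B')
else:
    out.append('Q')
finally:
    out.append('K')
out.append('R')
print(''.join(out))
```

Execution trace: 'M' (try body) → 'H' (inner try body) → 'G' (inner try body, no exception) → 'C' (try body, no exception) → 'Q' (else) → 'K' (finally) → 'R' (after the try/except). Output: MHGCQKR

Answer: MHGCQKR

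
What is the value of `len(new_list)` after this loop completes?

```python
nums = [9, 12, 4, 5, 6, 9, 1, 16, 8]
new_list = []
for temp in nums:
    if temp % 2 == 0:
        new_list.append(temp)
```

Count even numbers in [9, 12, 4, 5, 6, 9, 1, 16, 8]
`new_list` takes the values: [] → [12] → [12, 4] → [12, 4, 6] → [12, 4, 6, 16] → [12, 4, 6, 16, 8]
So `len(new_list)` = 5

Answer: 5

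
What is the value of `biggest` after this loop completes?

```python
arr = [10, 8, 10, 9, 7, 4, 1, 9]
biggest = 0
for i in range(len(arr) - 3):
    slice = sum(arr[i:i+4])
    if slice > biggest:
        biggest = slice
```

Max sum of 4-element window in [10, 8, 10, 9, 7, 4, 1, 9]
`biggest` takes the values: 0 → 37

Answer: 37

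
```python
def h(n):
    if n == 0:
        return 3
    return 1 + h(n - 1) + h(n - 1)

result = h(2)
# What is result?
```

h(n) = 1 + 2·h(n-1), h(0)=3. Closed form: (3+1)·2^2 - 1 = 15.

Answer: 15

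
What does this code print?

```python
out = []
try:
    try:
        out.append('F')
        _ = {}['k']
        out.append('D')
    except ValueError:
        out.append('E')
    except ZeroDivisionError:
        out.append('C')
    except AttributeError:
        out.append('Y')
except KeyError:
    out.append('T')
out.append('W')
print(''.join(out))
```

Execution trace: 'F' (try body) → 'T' (outer except KeyError) → 'W' (after the try/except). Output: FTW

Answer: FTW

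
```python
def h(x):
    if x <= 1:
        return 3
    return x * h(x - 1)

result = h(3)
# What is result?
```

h(3) = 3 * 2 * 3 = 18

Answer: 18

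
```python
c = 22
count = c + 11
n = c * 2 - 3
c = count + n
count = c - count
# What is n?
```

Trace:
`c = 22` → c = 22
`count = c + 11` → count = 33
`n = c * 2 - 3` → n = 41
`c = count + n` → c = 74
`count = c - count` → count = 41
So n = 41

Answer: 41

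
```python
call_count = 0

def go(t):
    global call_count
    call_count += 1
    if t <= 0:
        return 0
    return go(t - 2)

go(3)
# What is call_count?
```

Linear recursion stepping by 2: 3 calls from t=3 down to ≤0.

Answer: 3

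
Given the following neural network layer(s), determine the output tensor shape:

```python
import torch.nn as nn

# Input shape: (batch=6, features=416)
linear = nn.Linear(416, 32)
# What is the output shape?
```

Input: (6, 416) -> Output: (6, 32)

Answer: (6, 32)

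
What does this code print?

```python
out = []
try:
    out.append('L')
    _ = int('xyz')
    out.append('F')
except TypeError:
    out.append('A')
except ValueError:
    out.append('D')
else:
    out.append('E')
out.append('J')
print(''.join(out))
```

Execution trace: 'L' (try body) → 'D' (except ValueError) → 'J' (after the try/except). Output: LDJ

Answer: LDJ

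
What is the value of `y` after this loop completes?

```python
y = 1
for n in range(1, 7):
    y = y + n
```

Start at 1, add 1 through 6
`y` takes the values: 1 → 2 → 4 → 7 → 11 → 16 → 22

Answer: 22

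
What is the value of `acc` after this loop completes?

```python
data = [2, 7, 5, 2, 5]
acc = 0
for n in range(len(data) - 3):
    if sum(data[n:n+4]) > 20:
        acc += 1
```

Count windows with sum > 20
`acc` takes the values: 0

Answer: 0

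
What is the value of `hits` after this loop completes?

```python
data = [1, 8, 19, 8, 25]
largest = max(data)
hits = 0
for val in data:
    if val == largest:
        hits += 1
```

Count of max value 25 in [1, 8, 19, 8, 25]
`hits` takes the values: 0 → 1

Answer: 1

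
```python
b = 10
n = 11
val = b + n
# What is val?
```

Trace:
`b = 10` → b = 10
`n = 11` → n = 11
`val = b + n` → val = 21
So val = 21

Answer: 21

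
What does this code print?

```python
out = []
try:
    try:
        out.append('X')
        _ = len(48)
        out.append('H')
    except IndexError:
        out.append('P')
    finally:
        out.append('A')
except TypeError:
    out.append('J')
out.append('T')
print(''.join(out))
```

Execution trace: 'X' (try body) → 'A' (finally) → 'J' (outer except TypeError) → 'T' (after the try/except). Output: XAJT

Answer: XAJT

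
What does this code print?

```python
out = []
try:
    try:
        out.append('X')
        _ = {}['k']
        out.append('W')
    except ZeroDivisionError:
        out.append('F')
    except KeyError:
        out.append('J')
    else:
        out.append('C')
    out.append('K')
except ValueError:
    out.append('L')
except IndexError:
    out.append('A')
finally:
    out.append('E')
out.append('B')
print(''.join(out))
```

Execution trace: 'X' (inner try body) → 'J' (inner except KeyError) → 'K' (try body, no exception) → 'E' (finally) → 'B' (after the try/except). Output: XJKEB

Answer: XJKEB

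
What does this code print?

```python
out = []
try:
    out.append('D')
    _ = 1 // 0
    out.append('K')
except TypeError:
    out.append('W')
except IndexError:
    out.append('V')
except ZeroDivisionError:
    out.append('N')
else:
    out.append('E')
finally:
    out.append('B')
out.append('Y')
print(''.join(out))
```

Execution trace: 'D' (try body) → 'N' (except ZeroDivisionError) → 'B' (finally) → 'Y' (after the try/except). Output: DNBY

Answer: DNBY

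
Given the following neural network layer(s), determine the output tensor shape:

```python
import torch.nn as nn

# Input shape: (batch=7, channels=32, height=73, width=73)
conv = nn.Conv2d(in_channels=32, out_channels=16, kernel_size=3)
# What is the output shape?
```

Input: (7, 32, 73, 73) -> Output: (7, 16, 71, 71)

Answer: (7, 16, 71, 71)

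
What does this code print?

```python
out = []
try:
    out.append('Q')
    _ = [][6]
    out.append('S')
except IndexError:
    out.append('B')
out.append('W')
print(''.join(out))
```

Execution trace: 'Q' (try body) → 'B' (except IndexError) → 'W' (after the try/except). Output: QBW

Answer: QBW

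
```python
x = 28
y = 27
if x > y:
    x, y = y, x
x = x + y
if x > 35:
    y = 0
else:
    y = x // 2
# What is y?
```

Trace:
`x = 28` → x = 28
`y = 27` → y = 27
`if x > y: ...` → x > y is True → x = 27; y = 28
`x = x + y` → x = 55
`if x > 35: ...` → x > 35 is True → y = 0
So y = 0

Answer: 0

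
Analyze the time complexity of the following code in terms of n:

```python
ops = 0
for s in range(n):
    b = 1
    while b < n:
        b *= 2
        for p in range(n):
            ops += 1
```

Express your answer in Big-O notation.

Each loop level contributes: n × log n × n. Multiplying the contributions gives O(n^2 log n).

Answer: O(n^2 log n)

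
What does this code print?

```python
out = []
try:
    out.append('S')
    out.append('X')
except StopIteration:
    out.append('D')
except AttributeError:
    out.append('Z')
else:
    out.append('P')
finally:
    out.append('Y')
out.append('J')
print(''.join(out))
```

Execution trace: 'S' (try body) → 'X' (try body, no exception) → 'P' (else) → 'Y' (finally) → 'J' (after the try/except). Output: SXPYJ

Answer: SXPYJ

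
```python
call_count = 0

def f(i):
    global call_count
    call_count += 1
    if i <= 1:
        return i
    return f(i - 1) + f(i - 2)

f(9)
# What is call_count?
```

Calls(i) = 1 + Calls(i-1) + Calls(i-2); Calls(0)=Calls(1)=1. For i=9 this gives 109.

Answer: 109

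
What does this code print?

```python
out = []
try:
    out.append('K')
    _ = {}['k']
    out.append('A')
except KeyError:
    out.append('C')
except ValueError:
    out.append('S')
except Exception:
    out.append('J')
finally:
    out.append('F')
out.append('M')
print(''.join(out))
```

Execution trace: 'K' (try body) → 'C' (except KeyError) → 'F' (finally) → 'M' (after the try/except). Output: KCFM

Answer: KCFM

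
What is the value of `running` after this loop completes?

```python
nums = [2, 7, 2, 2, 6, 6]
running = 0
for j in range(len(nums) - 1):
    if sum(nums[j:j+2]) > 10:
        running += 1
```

Count windows with sum > 10
`running` takes the values: 0 → 1

Answer: 1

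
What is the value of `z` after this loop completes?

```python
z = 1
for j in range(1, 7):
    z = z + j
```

Start at 1, add 1 through 6
`z` takes the values: 1 → 2 → 4 → 7 → 11 → 16 → 22

Answer: 22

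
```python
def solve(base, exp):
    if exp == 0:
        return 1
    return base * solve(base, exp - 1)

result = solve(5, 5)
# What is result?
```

solve(5, 5) = 5 * 5 * 5 * 5 * 5 = 3125

Answer: 3125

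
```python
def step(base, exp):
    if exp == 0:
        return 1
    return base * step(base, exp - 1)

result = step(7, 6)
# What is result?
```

step(7, 6) = 7 * 7 * 7 * 7 * 7 * 7 = 117649

Answer: 117649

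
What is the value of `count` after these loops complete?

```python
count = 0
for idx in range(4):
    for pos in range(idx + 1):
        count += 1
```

Triangle: 1 + 2 + ... + 4
`count` takes the values: 0 → 1 → 2 → 3 → 4 → 5 → 6 → 7 → 8 → 9 → 10

Answer: 10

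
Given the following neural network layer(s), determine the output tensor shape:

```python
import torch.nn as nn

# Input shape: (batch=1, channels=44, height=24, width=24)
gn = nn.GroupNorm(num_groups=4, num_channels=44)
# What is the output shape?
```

Input: (1, 44, 24, 24) -> Output: (1, 44, 24, 24)

Answer: (1, 44, 24, 24)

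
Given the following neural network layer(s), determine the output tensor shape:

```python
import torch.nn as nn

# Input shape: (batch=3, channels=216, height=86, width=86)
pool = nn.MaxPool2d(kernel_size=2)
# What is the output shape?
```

Input: (3, 216, 86, 86) -> Output: (3, 216, 43, 43)

Answer: (3, 216, 43, 43)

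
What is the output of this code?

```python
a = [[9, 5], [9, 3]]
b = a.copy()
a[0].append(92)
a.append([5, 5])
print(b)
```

Key concept: shallow copy with nested lists.
Step by step:
`a = [[9, 5], [9, 3]]` → a = [[9, 5], [9, 3]]
`b = a.copy()` → b = [[9, 5], [9, 3]]
`a[0].append(92)` → a = [[9, 5, 92], [9, 3]]; b = [[9, 5, 92], [9, 3]]
`a.append([5, 5])` → a = [[9, 5, 92], [9, 3], [5, 5]]
`print(b)` → prints [[9, 5, 92], [9, 3]]

Answer: [[9, 5, 92], [9, 3]]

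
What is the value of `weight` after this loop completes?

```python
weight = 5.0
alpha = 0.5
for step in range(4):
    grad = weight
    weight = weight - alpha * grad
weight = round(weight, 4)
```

Gradient descent: w = 5.0 * (1 - 0.5)^4
`weight` takes the values: 5.0 → 2.5 → 1.25 → 0.625 → 0.3125

Answer: 0.3125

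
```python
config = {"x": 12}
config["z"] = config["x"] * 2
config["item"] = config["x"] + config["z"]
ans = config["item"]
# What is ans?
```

Trace:
`config = {"x": 12}` → config = {'x': 12}
`config["z"] = config["x"] * 2` → config = {'x': 12, 'z': 24}
`config["item"] = config["x"] + config["z"]` → config = {'x': 12, 'z': 24, 'item': 36}
`ans = config["item"]` → ans = 36
So ans = 36

Answer: 36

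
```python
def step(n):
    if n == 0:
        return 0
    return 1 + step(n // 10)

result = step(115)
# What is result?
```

Count of digits of 115: 3

Answer: 3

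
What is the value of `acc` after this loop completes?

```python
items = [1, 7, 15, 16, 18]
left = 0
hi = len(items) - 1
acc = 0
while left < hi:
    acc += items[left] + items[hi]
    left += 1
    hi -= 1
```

Sum of pairs from ends
`acc` takes the values: 0 → 19 → 42

Answer: 42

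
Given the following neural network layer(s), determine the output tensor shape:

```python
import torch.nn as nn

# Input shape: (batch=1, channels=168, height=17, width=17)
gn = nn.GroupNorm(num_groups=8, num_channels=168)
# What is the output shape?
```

Input: (1, 168, 17, 17) -> Output: (1, 168, 17, 17)

Answer: (1, 168, 17, 17)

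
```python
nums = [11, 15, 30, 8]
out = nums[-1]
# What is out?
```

Trace:
`nums = [11, 15, 30, 8]` → nums = [11, 15, 30, 8]
`out = nums[-1]` → out = 8
So out = 8

Answer: 8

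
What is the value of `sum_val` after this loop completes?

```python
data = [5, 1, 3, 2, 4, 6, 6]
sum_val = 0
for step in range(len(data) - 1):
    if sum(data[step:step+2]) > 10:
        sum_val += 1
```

Count windows with sum > 10
`sum_val` takes the values: 0 → 1

Answer: 1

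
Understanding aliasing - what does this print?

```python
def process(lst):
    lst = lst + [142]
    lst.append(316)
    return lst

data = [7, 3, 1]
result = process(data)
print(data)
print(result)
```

Key concept: rebinding parameter vs mutation.
Step by step:
`data = [7, 3, 1]` → data = [7, 3, 1]
`result = process(data)` → result = [7, 3, 1, 142, 316]
`print(data)` → prints [7, 3, 1]
`print(result)` → prints [7, 3, 1, 142, 316]

Answer:
[7, 3, 1]
[7, 3, 1, 142, 316]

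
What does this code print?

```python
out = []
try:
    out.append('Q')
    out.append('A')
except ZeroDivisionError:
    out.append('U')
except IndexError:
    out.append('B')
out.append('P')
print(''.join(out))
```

Execution trace: 'Q' (try body) → 'A' (try body, no exception) → 'P' (after the try/except). Output: QAP

Answer: QAP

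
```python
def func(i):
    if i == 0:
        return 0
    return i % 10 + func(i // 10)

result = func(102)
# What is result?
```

Sum of digits of 102: 2 + 0 + 1 = 3

Answer: 3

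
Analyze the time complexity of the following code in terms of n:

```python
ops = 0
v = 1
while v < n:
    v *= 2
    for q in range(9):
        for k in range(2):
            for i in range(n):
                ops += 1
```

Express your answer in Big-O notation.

Each loop level contributes: log n × 1 × 1 × n. Multiplying the contributions gives O(n log n).

Answer: O(n log n)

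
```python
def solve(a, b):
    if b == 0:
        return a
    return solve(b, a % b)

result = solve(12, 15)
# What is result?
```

solve(12, 15) -> solve(15, 12) -> solve(12, 3) -> solve(3, 0) -> 3

Answer: 3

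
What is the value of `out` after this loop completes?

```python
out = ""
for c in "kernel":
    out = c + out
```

Reverse 'kernel'
`out` takes the values: "" → "k" → "ek" → "rek" → "nrek" → "enrek" → "lenrek"

Answer: "lenrek"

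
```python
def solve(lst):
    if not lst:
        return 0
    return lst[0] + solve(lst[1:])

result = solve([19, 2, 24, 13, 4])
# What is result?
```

19 + 2 + 24 + 13 + 4 + 0 = 62

Answer: 62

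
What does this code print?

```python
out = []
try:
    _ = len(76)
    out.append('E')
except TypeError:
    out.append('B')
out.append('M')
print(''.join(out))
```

Execution trace: 'B' (except TypeError) → 'M' (after the try/except). Output: BM

Answer: BM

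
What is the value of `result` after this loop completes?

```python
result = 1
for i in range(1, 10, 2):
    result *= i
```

Product of 1, 3, 5, ... up to 9
`result` takes the values: 1 → 3 → 15 → 105 → 945

Answer: 945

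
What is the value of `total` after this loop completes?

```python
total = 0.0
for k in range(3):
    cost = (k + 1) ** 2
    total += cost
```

Sum of squared losses 1² + 2² + ... + 3²
`total` takes the values: 0.0 → 1.0 → 5.0 → 14.0

Answer: 14.0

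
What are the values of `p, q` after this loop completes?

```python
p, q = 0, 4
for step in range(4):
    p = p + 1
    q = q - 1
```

p goes 0→4, q goes 4→0
`p, q` takes the values: (0, 4) → (1, 4) → (1, 3) → (2, 3) → (2, 2) → (3, 2) → (3, 1) → (4, 1) → (4, 0)

Answer: 4, 0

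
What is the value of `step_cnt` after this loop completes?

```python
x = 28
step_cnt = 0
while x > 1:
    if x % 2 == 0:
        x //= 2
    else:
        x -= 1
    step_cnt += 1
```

Steps to reduce 28 to 1
`step_cnt` takes the values: 0 → 1 → 2 → 3 → 4 → 5 → 6

Answer: 6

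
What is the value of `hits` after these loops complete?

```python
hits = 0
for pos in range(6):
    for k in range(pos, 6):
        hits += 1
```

Upper triangle: 6 + 5 + ... + 1
`hits` takes the values: 0 → 1 → 2 → 3 → 4 → 5 → 6 → 7 → 8 → 9 → 10 → 11 → 12 → 13 → 14 → 15 → 16 → 17 → 18 → 19 → 20 → 21

Answer: 21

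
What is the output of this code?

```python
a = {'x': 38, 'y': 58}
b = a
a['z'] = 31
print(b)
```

Key concept: dict aliasing.
Step by step:
`a = {'x': 38, 'y': 58}` → a = {'x': 38, 'y': 58}
`b = a` → b = {'x': 38, 'y': 58} (same object as a)
`a['z'] = 31` → a = {'x': 38, 'y': 58, 'z': 31} (same object as b); b = {'x': 38, 'y': 58, 'z': 31} (same object as a)
`print(b)` → prints {'x': 38, 'y': 58, 'z': 31}

Answer: {'x': 38, 'y': 58, 'z': 31}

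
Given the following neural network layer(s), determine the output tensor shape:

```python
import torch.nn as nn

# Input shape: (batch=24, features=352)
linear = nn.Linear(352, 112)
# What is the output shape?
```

Input: (24, 352) -> Output: (24, 112)

Answer: (24, 112)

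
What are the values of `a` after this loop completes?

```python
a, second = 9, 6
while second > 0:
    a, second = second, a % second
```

GCD of 9 and 6
`a` takes the values: 9 → 6 → 3

Answer: 3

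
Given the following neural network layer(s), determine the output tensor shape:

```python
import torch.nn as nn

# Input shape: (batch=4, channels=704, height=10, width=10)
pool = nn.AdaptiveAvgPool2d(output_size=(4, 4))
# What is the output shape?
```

Input: (4, 704, 10, 10) -> Output: (4, 704, 4, 4)

Answer: (4, 704, 4, 4)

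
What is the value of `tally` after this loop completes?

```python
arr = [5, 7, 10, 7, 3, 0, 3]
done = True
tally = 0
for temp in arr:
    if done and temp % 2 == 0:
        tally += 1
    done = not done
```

Count even values at even positions
`tally` takes the values: 0 → 1

Answer: 1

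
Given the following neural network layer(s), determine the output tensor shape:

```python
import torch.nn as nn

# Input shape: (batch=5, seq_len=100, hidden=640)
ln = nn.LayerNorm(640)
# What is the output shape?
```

Input: (5, 100, 640) -> Output: (5, 100, 640)

Answer: (5, 100, 640)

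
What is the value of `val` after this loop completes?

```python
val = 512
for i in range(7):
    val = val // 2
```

Halve 7 times: 512 // 2^7 = 4
`val` takes the values: 512 → 256 → 128 → 64 → 32 → 16 → 8 → 4

Answer: 4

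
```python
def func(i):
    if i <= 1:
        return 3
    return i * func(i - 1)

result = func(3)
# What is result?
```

func(3) = 3 * 2 * 3 = 18

Answer: 18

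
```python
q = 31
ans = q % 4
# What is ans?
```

Trace:
`q = 31` → q = 31
`ans = q % 4` → ans = 3
So ans = 3

Answer: 3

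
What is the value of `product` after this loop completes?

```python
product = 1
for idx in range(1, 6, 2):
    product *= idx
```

Product of 1, 3, 5, ... up to 5
`product` takes the values: 1 → 3 → 15

Answer: 15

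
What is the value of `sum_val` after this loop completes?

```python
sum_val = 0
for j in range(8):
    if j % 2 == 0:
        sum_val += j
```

Sum of even numbers 0 to 7
`sum_val` takes the values: 0 → 2 → 6 → 12

Answer: 12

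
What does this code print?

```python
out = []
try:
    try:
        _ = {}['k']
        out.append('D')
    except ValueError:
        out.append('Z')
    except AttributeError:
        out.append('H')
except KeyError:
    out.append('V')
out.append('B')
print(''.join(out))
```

Execution trace: 'V' (outer except KeyError) → 'B' (after the try/except). Output: VB

Answer: VB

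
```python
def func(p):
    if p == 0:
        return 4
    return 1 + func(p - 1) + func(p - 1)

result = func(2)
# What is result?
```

func(p) = 1 + 2·func(p-1), func(0)=4. Closed form: (4+1)·2^2 - 1 = 19.

Answer: 19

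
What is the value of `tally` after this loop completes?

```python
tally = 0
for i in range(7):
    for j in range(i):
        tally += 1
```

Triangle number: 0+1+2+...+6
`tally` takes the values: 0 → 1 → 2 → 3 → 4 → 5 → 6 → 7 → 8 → 9 → 10 → 11 → 12 → 13 → 14 → 15 → 16 → 17 → 18 → 19 → 20 → 21

Answer: 21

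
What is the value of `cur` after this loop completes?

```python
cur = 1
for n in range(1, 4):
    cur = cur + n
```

Start at 1, add 1 through 3
`cur` takes the values: 1 → 2 → 4 → 7

Answer: 7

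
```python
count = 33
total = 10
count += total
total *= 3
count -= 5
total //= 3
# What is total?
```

Trace:
`count = 33` → count = 33
`total = 10` → total = 10
`count += total` → count = 43
`total *= 3` → total = 30
`count -= 5` → count = 38
`total //= 3` → total = 10
So total = 10

Answer: 10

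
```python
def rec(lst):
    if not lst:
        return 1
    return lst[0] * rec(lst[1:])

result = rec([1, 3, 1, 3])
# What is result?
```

Product over [1, 3, 1, 3] = 1 * 3 * 1 * 3 = 9

Answer: 9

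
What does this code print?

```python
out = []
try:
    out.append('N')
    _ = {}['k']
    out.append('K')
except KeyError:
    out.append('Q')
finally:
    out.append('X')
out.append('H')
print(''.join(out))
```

Execution trace: 'N' (try body) → 'Q' (except KeyError) → 'X' (finally) → 'H' (after the try/except). Output: NQXH

Answer: NQXH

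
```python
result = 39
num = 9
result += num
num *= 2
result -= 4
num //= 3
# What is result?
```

Trace:
`result = 39` → result = 39
`num = 9` → num = 9
`result += num` → result = 48
`num *= 2` → num = 18
`result -= 4` → result = 44
`num //= 3` → num = 6
So result = 44

Answer: 44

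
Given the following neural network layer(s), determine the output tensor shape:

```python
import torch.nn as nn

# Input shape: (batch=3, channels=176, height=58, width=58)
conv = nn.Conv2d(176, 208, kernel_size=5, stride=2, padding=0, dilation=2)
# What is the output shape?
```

Input: (3, 176, 58, 58) -> Output: (3, 208, 25, 25)

Answer: (3, 208, 25, 25)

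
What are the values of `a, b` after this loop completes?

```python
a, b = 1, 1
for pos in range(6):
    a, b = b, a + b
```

Fibonacci: after 6 iterations
`a, b` takes the values: (1, 1) → (1, 2) → (2, 3) → (3, 5) → (5, 8) → (8, 13) → (13, 21)

Answer: 13, 21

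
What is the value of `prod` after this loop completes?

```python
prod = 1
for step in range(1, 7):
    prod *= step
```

6! = 720
`prod` takes the values: 1 → 2 → 6 → 24 → 120 → 720

Answer: 720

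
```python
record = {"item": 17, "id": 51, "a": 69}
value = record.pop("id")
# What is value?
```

Trace:
`record = {"item": 17, "id": 51, "a": 69}` → record = {'item': 17, 'id': 51, 'a': 69}
`value = record.pop("id")` → record = {'item': 17, 'a': 69}; value = 51
So value = 51

Answer: 51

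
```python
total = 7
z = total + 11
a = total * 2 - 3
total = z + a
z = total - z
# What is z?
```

Trace:
`total = 7` → total = 7
`z = total + 11` → z = 18
`a = total * 2 - 3` → a = 11
`total = z + a` → total = 29
`z = total - z` → z = 11
So z = 11

Answer: 11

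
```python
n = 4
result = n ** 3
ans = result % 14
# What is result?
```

Trace:
`n = 4` → n = 4
`result = n ** 3` → result = 64
`ans = result % 14` → ans = 8
So result = 64

Answer: 64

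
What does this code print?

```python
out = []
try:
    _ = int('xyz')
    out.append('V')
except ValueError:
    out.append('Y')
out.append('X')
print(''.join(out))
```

Execution trace: 'Y' (except ValueError) → 'X' (after the try/except). Output: YX

Answer: YX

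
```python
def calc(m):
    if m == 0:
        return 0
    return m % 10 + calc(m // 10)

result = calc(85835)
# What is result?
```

Sum of digits of 85835: 5 + 3 + 8 + 5 + 8 = 29

Answer: 29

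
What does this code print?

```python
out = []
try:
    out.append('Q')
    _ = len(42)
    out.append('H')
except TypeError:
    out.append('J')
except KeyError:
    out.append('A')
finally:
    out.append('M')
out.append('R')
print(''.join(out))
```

Execution trace: 'Q' (try body) → 'J' (except TypeError) → 'M' (finally) → 'R' (after the try/except). Output: QJMR

Answer: QJMR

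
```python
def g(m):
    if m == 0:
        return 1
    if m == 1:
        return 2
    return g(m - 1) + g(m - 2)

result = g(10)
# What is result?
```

Build up from base cases: g(0)=1, g(1)=2, g(2)=3, g(3)=5, g(4)=8, g(5)=13, g(6)=21, ..., g(10)=144

Answer: 144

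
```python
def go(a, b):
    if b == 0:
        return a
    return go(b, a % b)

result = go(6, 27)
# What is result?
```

go(6, 27) -> go(27, 6) -> go(6, 3) -> go(3, 0) -> 3

Answer: 3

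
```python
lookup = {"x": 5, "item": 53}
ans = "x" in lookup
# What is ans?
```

Trace:
`lookup = {"x": 5, "item": 53}` → lookup = {'x': 5, 'item': 53}
`ans = "x" in lookup` → ans = True
So ans = True

Answer: True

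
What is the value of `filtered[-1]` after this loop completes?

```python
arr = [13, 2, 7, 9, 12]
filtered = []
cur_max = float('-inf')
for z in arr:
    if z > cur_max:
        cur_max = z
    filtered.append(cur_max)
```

Running max ends at 13
`filtered` takes the values: [] → [13] → [13, 13] → [13, 13, 13] → [13, 13, 13, 13] → [13, 13, 13, 13, 13]
So `filtered[-1]` = 13

Answer: 13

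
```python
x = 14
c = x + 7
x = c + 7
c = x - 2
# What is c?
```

Trace:
`x = 14` → x = 14
`c = x + 7` → c = 21
`x = c + 7` → x = 28
`c = x - 2` → c = 26
So c = 26

Answer: 26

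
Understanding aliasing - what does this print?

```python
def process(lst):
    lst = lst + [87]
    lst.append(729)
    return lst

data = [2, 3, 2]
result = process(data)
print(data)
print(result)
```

Key concept: rebinding parameter vs mutation.
Step by step:
`data = [2, 3, 2]` → data = [2, 3, 2]
`result = process(data)` → result = [2, 3, 2, 87, 729]
`print(data)` → prints [2, 3, 2]
`print(result)` → prints [2, 3, 2, 87, 729]

Answer:
[2, 3, 2]
[2, 3, 2, 87, 729]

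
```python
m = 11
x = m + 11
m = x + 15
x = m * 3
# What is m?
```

Trace:
`m = 11` → m = 11
`x = m + 11` → x = 22
`m = x + 15` → m = 37
`x = m * 3` → x = 111
So m = 37

Answer: 37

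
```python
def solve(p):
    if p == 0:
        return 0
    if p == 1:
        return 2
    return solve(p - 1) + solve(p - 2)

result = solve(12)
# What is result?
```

Build up from base cases: solve(0)=0, solve(1)=2, solve(2)=2, solve(3)=4, solve(4)=6, solve(5)=10, solve(6)=16, ..., solve(12)=288

Answer: 288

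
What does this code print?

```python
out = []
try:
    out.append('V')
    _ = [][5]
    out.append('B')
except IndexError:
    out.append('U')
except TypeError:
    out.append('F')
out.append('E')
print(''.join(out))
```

Execution trace: 'V' (try body) → 'U' (except IndexError) → 'E' (after the try/except). Output: VUE

Answer: VUE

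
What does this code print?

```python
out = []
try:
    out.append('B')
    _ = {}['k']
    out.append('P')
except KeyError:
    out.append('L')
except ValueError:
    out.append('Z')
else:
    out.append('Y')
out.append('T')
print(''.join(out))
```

Execution trace: 'B' (try body) → 'L' (except KeyError) → 'T' (after the try/except). Output: BLT

Answer: BLT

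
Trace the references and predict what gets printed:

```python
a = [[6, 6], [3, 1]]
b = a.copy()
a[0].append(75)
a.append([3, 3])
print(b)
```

Key concept: shallow copy with nested lists.
Step by step:
`a = [[6, 6], [3, 1]]` → a = [[6, 6], [3, 1]]
`b = a.copy()` → b = [[6, 6], [3, 1]]
`a[0].append(75)` → a = [[6, 6, 75], [3, 1]]; b = [[6, 6, 75], [3, 1]]
`a.append([3, 3])` → a = [[6, 6, 75], [3, 1], [3, 3]]
`print(b)` → prints [[6, 6, 75], [3, 1]]

Answer: [[6, 6, 75], [3, 1]]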